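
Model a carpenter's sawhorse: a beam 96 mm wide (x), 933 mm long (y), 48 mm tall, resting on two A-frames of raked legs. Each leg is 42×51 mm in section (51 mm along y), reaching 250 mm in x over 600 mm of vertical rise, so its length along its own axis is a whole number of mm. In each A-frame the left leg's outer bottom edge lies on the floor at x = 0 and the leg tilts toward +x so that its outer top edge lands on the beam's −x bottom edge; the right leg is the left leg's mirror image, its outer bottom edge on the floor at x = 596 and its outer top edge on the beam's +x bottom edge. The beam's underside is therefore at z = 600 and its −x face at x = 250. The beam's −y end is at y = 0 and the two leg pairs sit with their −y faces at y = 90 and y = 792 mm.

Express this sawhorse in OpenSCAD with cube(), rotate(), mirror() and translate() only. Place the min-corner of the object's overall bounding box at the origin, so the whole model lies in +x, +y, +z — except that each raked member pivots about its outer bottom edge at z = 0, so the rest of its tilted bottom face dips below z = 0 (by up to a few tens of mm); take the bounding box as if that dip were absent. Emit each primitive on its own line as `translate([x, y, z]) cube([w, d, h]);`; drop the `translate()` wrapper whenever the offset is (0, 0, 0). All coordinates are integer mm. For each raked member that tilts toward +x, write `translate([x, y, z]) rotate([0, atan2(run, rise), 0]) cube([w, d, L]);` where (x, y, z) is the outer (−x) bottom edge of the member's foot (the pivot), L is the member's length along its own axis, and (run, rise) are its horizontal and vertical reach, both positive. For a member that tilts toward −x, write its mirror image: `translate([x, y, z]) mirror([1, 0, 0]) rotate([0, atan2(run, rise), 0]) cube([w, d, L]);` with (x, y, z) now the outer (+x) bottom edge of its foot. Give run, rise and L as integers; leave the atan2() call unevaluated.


translate([250, 0, 600]) cube([96, 933, 48]);
translate([0, 90, 0]) rotate([0, atan2(250, 600), 0]) cube([42, 51, 650]);
translate([596, 90, 0]) mirror([1, 0, 0]) rotate([0, atan2(250, 600), 0]) cube([42, 51, 650]);
translate([0, 792, 0]) rotate([0, atan2(250, 600), 0]) cube([42, 51, 650]);
translate([596, 792, 0]) mirror([1, 0, 0]) rotate([0, atan2(250, 600), 0]) cube([42, 51, 650]);


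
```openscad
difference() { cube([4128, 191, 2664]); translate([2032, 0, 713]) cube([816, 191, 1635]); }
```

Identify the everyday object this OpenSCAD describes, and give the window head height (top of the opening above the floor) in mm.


A wall with a window opening. The window head height is 2348 mm.

A wall with a rectangular opening subtracted — a window. Sill at z = 713, opening 1635 mm tall, so the head is at 713 + 1635 = 2348 mm.


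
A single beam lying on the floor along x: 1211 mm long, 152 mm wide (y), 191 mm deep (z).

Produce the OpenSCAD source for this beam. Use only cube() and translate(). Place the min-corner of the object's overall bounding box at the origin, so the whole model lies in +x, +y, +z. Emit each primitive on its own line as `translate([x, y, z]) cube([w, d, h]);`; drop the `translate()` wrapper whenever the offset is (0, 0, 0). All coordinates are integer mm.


cube([1211, 152, 191]);


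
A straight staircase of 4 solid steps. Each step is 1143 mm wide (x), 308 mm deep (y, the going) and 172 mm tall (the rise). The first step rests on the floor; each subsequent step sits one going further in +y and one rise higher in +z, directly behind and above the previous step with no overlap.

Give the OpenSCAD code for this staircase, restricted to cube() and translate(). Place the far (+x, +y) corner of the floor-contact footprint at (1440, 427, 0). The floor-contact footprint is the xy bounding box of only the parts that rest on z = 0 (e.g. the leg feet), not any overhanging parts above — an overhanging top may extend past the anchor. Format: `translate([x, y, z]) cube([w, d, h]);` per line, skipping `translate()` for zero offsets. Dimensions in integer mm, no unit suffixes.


translate([297, 119, 0]) cube([1143, 308, 172]);
translate([297, 427, 172]) cube([1143, 308, 172]);
translate([297, 735, 344]) cube([1143, 308, 172]);
translate([297, 1043, 516]) cube([1143, 308, 172]);


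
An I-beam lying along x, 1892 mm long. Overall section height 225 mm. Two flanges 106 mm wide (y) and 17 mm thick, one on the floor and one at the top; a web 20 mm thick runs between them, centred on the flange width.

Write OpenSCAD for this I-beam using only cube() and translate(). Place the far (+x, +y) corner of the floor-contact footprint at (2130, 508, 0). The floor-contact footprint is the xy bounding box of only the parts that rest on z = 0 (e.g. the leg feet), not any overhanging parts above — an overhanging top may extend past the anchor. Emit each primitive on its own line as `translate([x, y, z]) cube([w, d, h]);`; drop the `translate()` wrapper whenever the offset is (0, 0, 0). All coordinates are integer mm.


translate([238, 402, 0]) cube([1892, 106, 17]);
translate([238, 445, 17]) cube([1892, 20, 191]);
translate([238, 402, 208]) cube([1892, 106, 17]);


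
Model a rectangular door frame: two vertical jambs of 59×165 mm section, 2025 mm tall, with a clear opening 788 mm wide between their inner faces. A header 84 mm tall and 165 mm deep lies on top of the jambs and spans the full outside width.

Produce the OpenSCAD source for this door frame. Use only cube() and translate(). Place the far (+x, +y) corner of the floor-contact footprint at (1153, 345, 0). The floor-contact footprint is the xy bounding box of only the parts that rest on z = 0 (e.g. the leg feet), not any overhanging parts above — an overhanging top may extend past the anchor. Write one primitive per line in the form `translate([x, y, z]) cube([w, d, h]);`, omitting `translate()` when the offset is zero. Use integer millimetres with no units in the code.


translate([247, 180, 0]) cube([59, 165, 2025]);
translate([1094, 180, 0]) cube([59, 165, 2025]);
translate([247, 180, 2025]) cube([906, 165, 84]);


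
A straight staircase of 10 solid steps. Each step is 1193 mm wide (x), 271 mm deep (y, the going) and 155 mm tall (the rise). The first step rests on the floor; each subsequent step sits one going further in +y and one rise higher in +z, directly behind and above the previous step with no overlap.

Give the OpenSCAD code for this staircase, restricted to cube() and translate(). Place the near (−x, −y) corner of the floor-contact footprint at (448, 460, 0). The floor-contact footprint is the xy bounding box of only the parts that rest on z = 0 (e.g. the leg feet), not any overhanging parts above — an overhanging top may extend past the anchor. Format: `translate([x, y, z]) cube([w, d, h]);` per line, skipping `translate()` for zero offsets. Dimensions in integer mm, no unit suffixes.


translate([448, 460, 0]) cube([1193, 271, 155]);
translate([448, 731, 155]) cube([1193, 271, 155]);
translate([448, 1002, 310]) cube([1193, 271, 155]);
translate([448, 1273, 465]) cube([1193, 271, 155]);
translate([448, 1544, 620]) cube([1193, 271, 155]);
translate([448, 1815, 775]) cube([1193, 271, 155]);
translate([448, 2086, 930]) cube([1193, 271, 155]);
translate([448, 2357, 1085]) cube([1193, 271, 155]);
translate([448, 2628, 1240]) cube([1193, 271, 155]);
translate([448, 2899, 1395]) cube([1193, 271, 155]);


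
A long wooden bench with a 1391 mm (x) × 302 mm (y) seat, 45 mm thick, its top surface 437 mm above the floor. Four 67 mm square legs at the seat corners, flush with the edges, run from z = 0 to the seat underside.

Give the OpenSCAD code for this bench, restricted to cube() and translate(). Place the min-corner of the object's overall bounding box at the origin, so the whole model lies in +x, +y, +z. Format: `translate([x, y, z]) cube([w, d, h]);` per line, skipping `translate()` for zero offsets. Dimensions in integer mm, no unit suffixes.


translate([0, 0, 392]) cube([1391, 302, 45]);
cube([67, 67, 392]);
translate([0, 235, 0]) cube([67, 67, 392]);
translate([1324, 0, 0]) cube([67, 67, 392]);
translate([1324, 235, 0]) cube([67, 67, 392]);


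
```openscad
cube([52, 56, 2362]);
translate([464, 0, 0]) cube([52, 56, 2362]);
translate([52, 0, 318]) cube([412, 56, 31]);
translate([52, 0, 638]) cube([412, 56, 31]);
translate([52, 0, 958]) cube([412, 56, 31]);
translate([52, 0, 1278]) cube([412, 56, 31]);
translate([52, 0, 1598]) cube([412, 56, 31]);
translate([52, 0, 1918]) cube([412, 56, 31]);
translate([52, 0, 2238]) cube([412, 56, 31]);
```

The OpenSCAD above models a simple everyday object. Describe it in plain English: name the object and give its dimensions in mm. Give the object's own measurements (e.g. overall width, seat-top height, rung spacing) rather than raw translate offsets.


A straight ladder. Two 52×56 mm vertical rails, 2362 mm tall, stand 516 mm apart (outside-to-outside) with their front faces coplanar on the −y side. 7 rungs, each 56 mm deep and 31 mm tall, span between the inner faces of the rails, front faces flush with the rails. The lowest rung's underside is at z = 318 mm and rungs are spaced 320 mm apart (underside to underside).


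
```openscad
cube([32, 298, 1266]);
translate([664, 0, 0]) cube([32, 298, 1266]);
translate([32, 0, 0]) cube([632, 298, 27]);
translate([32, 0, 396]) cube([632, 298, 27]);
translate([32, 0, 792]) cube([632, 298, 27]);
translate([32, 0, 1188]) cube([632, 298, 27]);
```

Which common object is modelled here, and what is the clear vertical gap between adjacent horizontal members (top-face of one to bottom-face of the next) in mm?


A bookshelf. The clear shelf gap is 369 mm.

Two tall side panels with 4 horizontal boards between them — a bookshelf. The first two shelf undersides are at z = 0 and z = 396; with shelf thickness 27, the clear gap is 396 − 0 − 27 = 369 mm.


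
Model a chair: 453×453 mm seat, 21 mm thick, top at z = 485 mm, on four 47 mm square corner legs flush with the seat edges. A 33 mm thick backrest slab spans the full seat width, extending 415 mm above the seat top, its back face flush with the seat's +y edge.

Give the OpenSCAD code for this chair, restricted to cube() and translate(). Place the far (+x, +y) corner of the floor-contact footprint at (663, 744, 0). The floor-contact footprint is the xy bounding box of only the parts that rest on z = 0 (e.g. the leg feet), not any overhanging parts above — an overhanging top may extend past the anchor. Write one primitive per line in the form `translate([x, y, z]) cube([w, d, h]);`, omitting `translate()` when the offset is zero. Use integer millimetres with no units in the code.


translate([210, 291, 464]) cube([453, 453, 21]);
translate([210, 291, 0]) cube([47, 47, 464]);
translate([616, 291, 0]) cube([47, 47, 464]);
translate([210, 697, 0]) cube([47, 47, 464]);
translate([616, 697, 0]) cube([47, 47, 464]);
translate([210, 711, 485]) cube([453, 33, 415]);


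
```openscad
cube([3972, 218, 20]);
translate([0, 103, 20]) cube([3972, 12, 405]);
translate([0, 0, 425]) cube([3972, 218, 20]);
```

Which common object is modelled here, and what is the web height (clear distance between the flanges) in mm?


An I-beam. The web height is 405 mm.

Two wide flanges with a thin centred web — an I-beam. Overall 445 mm minus two 20 mm flanges gives a web of 445 − 2·20 = 405 mm.


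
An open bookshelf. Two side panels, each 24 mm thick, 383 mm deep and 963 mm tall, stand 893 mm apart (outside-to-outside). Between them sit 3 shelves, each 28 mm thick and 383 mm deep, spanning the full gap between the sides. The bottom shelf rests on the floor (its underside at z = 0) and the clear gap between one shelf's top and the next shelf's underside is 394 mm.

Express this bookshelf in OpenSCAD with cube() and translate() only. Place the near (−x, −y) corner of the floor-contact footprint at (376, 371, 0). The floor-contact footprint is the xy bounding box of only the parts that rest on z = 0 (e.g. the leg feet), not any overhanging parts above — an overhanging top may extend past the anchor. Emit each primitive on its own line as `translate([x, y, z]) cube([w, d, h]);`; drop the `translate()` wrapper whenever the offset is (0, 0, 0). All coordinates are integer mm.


translate([376, 371, 0]) cube([24, 383, 963]);
translate([1245, 371, 0]) cube([24, 383, 963]);
translate([400, 371, 0]) cube([845, 383, 28]);
translate([400, 371, 422]) cube([845, 383, 28]);
translate([400, 371, 844]) cube([845, 383, 28]);


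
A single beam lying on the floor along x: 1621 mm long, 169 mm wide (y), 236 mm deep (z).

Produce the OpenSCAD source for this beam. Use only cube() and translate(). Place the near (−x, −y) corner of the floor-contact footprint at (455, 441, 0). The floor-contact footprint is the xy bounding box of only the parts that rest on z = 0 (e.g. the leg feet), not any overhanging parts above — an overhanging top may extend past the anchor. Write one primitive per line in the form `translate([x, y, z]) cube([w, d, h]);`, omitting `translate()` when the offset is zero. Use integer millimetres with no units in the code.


translate([455, 441, 0]) cube([1621, 169, 236]);


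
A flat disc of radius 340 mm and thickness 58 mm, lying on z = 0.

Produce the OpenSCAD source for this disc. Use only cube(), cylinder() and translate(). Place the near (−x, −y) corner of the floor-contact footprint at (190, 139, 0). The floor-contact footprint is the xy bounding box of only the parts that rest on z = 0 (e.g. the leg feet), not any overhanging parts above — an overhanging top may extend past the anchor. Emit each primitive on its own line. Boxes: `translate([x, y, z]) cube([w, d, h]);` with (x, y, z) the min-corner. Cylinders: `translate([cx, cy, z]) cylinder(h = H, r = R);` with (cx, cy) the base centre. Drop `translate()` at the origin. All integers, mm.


translate([530, 479, 0]) cylinder(h = 58, r = 340);


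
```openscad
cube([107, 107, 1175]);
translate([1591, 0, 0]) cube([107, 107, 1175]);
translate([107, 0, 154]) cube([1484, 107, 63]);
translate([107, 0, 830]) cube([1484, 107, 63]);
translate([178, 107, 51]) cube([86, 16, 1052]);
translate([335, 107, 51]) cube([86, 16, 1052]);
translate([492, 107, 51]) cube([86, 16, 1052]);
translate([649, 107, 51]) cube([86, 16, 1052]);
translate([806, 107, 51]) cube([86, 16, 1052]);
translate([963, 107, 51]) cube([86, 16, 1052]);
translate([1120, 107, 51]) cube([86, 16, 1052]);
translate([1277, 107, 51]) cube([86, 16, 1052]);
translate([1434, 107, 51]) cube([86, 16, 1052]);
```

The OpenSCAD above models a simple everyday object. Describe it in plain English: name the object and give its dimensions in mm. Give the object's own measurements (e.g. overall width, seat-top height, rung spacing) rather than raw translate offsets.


A fence section. Two 107×107 mm posts, 1175 mm tall, stand on the floor with a clear span of 1484 mm between their inner faces. Two horizontal rails of 107×63 mm section span the gap between the posts with their undersides at z = 154 mm and z = 830 mm, flush with the posts' −y face. 9 pickets, each 86 mm wide, 16 mm thick and 1052 mm tall, are fixed to the +y face of the rails with their bottoms at z = 51 mm, spaced across the span with a 71 mm gap after the −x post and between neighbouring pickets and before the +x post.


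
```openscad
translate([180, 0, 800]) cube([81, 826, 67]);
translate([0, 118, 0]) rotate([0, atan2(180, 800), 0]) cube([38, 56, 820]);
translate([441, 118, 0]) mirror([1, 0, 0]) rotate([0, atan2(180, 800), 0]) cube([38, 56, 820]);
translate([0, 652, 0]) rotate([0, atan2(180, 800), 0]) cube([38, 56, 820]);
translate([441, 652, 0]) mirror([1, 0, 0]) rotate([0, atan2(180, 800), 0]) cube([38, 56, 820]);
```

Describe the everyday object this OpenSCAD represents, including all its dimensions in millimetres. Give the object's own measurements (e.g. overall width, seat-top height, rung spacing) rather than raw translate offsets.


A sawhorse. A 81×826×67 mm beam (x, y, z) sits on two A-frame leg pairs. Each pair is two raked legs of 38×56 mm section (56 mm along y) splaying symmetrically in x. Each leg rises 800 mm vertically over 180 mm of horizontal reach and is 820 mm long along its own axis. Every leg's outer bottom edge rests on the floor and its outer top edge meets a bottom edge of the beam — the left legs (tilting toward +x) meet the beam's −x bottom edge, the right legs (their mirror images, tilting toward −x) meet its +x bottom edge — so the leg tops tuck under the beam, the beam's underside is 800 mm above the floor, and the feet are 441 mm apart outside-to-outside with the beam centred between them. The two leg pairs are set in 118 mm from either end of the beam.


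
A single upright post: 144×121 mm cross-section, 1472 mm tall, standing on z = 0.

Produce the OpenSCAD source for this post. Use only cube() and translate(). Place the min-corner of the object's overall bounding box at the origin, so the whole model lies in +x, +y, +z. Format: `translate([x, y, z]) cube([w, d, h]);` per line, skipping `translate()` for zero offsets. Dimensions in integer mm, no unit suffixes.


cube([144, 121, 1472]);


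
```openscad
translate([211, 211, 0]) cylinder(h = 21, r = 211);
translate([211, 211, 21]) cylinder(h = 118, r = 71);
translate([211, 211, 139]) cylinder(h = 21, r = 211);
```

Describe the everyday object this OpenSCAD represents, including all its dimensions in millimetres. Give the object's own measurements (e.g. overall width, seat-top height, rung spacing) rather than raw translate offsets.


A spool: two coaxial disc flanges of radius 211 mm and thickness 21 mm, joined by a core cylinder of radius 71 mm and height 118 mm. The lower flange rests on z = 0 and the three cylinders share a vertical axis.


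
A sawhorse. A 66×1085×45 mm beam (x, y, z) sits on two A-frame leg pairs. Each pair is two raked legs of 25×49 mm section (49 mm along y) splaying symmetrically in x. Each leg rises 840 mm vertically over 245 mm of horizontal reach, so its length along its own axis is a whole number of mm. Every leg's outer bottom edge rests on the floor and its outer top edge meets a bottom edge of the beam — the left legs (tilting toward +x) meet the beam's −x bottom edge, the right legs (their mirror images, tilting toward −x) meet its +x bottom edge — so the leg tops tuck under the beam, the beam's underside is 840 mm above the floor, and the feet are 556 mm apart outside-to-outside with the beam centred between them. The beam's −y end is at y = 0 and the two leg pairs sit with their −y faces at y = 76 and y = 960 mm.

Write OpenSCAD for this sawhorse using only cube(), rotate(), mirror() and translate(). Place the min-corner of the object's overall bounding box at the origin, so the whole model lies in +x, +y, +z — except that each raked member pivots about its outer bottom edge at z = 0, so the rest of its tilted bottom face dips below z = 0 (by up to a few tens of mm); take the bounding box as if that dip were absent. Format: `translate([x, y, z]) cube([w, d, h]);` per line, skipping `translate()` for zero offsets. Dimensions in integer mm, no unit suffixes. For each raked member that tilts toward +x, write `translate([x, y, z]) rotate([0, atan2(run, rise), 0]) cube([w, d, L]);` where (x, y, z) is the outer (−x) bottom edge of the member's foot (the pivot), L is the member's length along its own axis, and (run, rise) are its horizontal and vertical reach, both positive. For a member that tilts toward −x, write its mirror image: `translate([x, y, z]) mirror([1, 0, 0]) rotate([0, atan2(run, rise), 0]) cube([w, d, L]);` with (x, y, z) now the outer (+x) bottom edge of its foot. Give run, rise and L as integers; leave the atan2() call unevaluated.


// leg length = √(245² + 840²) = 875
// right-leg outer foot x = 2·245 + 66 = 556
// beam min-corner = (245, 0, 840)
translate([245, 0, 840]) cube([66, 1085, 45]);
translate([0, 76, 0]) rotate([0, atan2(245, 840), 0]) cube([25, 49, 875]);
translate([556, 76, 0]) mirror([1, 0, 0]) rotate([0, atan2(245, 840), 0]) cube([25, 49, 875]);
translate([0, 960, 0]) rotate([0, atan2(245, 840), 0]) cube([25, 49, 875]);
translate([556, 960, 0]) mirror([1, 0, 0]) rotate([0, atan2(245, 840), 0]) cube([25, 49, 875]);


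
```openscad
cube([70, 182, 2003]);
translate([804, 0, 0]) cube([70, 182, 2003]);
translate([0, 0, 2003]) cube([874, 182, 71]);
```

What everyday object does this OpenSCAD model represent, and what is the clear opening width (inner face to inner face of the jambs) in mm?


A door frame. The clear opening width is 734 mm.

Two 2003 mm tall posts with a header on top — a door frame. The left jamb is 70 mm wide at x = 0; the right jamb starts at x = 804. The clear opening is 804 − 70 = 734 mm.


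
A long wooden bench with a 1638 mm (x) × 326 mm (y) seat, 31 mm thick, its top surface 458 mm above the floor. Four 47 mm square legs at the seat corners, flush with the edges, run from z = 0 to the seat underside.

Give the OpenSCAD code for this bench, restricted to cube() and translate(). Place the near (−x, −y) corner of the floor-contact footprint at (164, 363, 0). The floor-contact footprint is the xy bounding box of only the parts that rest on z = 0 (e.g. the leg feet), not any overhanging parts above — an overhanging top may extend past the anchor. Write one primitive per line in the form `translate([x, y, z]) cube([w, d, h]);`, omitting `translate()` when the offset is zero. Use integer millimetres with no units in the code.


translate([164, 363, 427]) cube([1638, 326, 31]);
translate([164, 363, 0]) cube([47, 47, 427]);
translate([164, 642, 0]) cube([47, 47, 427]);
translate([1755, 363, 0]) cube([47, 47, 427]);
translate([1755, 642, 0]) cube([47, 47, 427]);


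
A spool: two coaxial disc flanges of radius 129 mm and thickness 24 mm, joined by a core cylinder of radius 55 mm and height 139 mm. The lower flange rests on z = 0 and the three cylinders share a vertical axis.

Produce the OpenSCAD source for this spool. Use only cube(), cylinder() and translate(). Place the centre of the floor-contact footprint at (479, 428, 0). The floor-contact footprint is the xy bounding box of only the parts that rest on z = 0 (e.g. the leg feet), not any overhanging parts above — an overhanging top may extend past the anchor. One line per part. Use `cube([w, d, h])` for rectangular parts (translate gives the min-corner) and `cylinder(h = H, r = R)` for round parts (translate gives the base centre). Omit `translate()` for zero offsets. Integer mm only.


translate([479, 428, 0]) cylinder(h = 24, r = 129);
translate([479, 428, 24]) cylinder(h = 139, r = 55);
translate([479, 428, 163]) cylinder(h = 24, r = 129);


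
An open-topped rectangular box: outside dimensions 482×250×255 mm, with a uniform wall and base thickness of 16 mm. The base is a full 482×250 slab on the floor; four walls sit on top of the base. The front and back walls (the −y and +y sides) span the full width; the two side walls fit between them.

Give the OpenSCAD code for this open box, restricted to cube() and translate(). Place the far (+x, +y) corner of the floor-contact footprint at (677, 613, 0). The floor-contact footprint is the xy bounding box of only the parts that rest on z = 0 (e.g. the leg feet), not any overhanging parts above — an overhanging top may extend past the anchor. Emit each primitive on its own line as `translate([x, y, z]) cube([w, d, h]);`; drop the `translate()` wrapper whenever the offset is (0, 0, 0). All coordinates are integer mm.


translate([195, 363, 0]) cube([482, 250, 16]);
translate([195, 363, 16]) cube([482, 16, 239]);
translate([195, 597, 16]) cube([482, 16, 239]);
translate([195, 379, 16]) cube([16, 218, 239]);
translate([661, 379, 16]) cube([16, 218, 239]);


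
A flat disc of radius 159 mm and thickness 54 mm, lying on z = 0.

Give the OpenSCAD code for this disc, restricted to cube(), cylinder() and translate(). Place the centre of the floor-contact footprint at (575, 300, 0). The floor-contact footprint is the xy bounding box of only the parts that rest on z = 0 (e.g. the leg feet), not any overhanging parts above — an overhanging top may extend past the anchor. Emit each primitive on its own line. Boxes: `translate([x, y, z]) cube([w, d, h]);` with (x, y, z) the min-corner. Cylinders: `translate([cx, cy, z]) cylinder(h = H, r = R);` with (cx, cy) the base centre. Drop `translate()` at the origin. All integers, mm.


translate([575, 300, 0]) cylinder(h = 54, r = 159);


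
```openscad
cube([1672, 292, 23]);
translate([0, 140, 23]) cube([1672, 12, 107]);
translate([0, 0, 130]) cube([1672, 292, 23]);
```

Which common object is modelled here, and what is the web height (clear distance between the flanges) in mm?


An I-beam. The web height is 107 mm.

Two wide flanges with a thin centred web — an I-beam. Overall 153 mm minus two 23 mm flanges gives a web of 153 − 2·23 = 107 mm.


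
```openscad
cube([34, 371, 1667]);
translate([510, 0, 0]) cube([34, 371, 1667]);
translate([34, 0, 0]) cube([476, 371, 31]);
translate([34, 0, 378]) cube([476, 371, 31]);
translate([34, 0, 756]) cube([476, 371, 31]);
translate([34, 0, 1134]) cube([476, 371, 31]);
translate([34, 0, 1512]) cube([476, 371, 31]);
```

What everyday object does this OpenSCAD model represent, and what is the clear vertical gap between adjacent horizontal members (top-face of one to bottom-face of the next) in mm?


A bookshelf. The clear shelf gap is 347 mm.

Two tall side panels with 5 horizontal boards between them — a bookshelf. The first two shelf undersides are at z = 0 and z = 378; with shelf thickness 31, the clear gap is 378 − 0 − 31 = 347 mm.


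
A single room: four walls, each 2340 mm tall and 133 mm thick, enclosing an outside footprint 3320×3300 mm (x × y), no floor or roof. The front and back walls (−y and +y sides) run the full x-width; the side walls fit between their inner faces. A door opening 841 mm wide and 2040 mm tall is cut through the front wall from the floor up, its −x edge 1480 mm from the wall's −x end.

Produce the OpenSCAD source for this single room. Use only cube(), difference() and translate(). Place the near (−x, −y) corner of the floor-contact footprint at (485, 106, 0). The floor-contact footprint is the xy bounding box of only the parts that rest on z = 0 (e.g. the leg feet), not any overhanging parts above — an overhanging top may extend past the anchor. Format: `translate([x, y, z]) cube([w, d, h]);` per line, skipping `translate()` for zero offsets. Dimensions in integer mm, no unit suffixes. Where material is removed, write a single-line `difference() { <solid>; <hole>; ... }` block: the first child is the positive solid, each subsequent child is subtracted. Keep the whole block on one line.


difference() { translate([485, 106, 0]) cube([3320, 133, 2340]); translate([1965, 106, 0]) cube([841, 133, 2040]); }
translate([485, 3273, 0]) cube([3320, 133, 2340]);
translate([485, 239, 0]) cube([133, 3034, 2340]);
translate([3672, 239, 0]) cube([133, 3034, 2340]);


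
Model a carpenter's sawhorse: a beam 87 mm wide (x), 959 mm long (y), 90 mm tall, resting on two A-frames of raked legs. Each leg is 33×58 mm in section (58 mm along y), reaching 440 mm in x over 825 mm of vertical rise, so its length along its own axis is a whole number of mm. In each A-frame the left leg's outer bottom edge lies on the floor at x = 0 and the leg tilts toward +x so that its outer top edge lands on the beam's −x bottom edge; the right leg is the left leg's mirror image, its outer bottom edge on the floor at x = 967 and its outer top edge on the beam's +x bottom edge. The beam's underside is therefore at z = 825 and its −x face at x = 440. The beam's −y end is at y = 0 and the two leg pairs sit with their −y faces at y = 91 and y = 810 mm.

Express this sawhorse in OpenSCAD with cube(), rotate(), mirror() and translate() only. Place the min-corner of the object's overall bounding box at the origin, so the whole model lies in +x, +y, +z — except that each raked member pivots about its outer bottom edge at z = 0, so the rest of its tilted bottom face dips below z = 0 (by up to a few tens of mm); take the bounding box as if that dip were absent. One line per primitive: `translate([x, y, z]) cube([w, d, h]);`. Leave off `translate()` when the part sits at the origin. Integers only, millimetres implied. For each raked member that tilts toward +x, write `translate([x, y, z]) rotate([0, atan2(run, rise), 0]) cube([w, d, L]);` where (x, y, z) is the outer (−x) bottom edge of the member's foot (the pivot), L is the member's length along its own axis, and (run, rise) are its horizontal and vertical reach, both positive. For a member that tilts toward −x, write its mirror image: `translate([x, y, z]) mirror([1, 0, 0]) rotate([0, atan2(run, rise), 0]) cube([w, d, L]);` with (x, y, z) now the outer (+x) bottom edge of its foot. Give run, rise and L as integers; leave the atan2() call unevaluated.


// leg length = √(440² + 825²) = 935
// right-leg outer foot x = 2·440 + 87 = 967
// beam min-corner = (440, 0, 825)
translate([440, 0, 825]) cube([87, 959, 90]);
translate([0, 91, 0]) rotate([0, atan2(440, 825), 0]) cube([33, 58, 935]);
translate([967, 91, 0]) mirror([1, 0, 0]) rotate([0, atan2(440, 825), 0]) cube([33, 58, 935]);
translate([0, 810, 0]) rotate([0, atan2(440, 825), 0]) cube([33, 58, 935]);
translate([967, 810, 0]) mirror([1, 0, 0]) rotate([0, atan2(440, 825), 0]) cube([33, 58, 935]);


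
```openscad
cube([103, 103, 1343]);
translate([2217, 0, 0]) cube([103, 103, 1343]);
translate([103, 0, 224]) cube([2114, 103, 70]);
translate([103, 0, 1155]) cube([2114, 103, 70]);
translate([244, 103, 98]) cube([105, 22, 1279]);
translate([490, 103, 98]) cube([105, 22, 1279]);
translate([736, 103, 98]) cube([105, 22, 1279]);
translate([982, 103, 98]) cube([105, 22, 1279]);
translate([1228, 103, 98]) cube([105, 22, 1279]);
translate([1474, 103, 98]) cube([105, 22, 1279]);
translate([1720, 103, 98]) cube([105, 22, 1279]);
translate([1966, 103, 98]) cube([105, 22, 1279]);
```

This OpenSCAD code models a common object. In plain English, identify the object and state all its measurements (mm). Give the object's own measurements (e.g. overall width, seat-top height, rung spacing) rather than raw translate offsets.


A fence section. Two 103×103 mm posts, 1343 mm tall, stand on the floor with a clear span of 2114 mm between their inner faces. Two horizontal rails of 103×70 mm section span the gap between the posts with their undersides at z = 224 mm and z = 1155 mm, flush with the posts' −y face. 8 pickets, each 105 mm wide, 22 mm thick and 1279 mm tall, are fixed to the +y face of the rails with their bottoms at z = 98 mm, spaced across the span with a 141 mm gap after the −x post and between neighbouring pickets, with 146 mm left before the +x post.


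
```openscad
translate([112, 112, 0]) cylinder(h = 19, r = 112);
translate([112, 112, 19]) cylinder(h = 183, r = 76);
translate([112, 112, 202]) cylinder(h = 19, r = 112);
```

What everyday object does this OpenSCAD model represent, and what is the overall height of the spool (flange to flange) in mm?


A spool. The overall height is 221 mm.

Three coaxial cylinders, large–small–large — a spool. Two 19 mm flanges and a 183 mm core give 19 + 183 + 19 = 221 mm.


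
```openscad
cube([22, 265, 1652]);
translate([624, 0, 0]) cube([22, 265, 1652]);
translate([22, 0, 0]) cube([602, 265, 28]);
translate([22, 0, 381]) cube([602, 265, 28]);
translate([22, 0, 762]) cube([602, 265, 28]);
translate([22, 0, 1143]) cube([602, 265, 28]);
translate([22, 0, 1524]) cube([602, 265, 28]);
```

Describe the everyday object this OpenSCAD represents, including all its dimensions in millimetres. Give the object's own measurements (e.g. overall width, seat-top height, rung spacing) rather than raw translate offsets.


An open bookshelf. Two side panels, each 22 mm thick, 265 mm deep and 1652 mm tall, stand 646 mm apart (outside-to-outside). Between them sit 5 shelves, each 28 mm thick and 265 mm deep, spanning the full gap between the sides. The bottom shelf rests on the floor (its underside at z = 0) and the clear gap between one shelf's top and the next shelf's underside is 353 mm.


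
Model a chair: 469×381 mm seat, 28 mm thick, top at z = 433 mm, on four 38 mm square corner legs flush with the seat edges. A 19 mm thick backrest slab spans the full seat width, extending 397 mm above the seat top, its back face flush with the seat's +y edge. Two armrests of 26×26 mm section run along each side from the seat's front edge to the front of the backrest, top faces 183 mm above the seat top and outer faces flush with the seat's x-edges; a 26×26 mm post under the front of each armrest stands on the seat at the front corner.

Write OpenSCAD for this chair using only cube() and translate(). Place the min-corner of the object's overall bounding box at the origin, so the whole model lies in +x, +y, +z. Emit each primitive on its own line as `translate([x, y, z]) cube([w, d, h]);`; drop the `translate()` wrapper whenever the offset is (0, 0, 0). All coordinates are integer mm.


translate([0, 0, 405]) cube([469, 381, 28]);
cube([38, 38, 405]);
translate([431, 0, 0]) cube([38, 38, 405]);
translate([0, 343, 0]) cube([38, 38, 405]);
translate([431, 343, 0]) cube([38, 38, 405]);
translate([0, 362, 433]) cube([469, 19, 397]);
translate([0, 0, 590]) cube([26, 362, 26]);
translate([443, 0, 590]) cube([26, 362, 26]);
translate([0, 0, 433]) cube([26, 26, 157]);
translate([443, 0, 433]) cube([26, 26, 157]);


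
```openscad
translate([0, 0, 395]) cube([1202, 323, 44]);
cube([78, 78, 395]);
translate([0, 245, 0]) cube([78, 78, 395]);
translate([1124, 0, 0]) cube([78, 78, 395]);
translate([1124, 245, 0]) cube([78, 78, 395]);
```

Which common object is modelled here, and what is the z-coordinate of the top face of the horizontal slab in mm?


A bench. The seat-top height is 439 mm.

A long slab on four corner posts — a bench. The slab sits at z = 395 with thickness 44, so the top is 395 + 44 = 439 mm.


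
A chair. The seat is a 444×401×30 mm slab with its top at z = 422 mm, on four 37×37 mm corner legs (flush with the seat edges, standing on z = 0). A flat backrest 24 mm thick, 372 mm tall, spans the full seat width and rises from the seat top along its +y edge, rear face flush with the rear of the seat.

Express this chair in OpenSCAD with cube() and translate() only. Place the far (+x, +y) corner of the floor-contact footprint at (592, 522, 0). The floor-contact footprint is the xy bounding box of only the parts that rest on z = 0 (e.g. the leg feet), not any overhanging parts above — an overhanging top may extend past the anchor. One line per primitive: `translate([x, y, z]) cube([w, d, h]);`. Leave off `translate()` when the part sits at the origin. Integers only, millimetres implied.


translate([148, 121, 392]) cube([444, 401, 30]);
translate([148, 121, 0]) cube([37, 37, 392]);
translate([555, 121, 0]) cube([37, 37, 392]);
translate([148, 485, 0]) cube([37, 37, 392]);
translate([555, 485, 0]) cube([37, 37, 392]);
translate([148, 498, 422]) cube([444, 24, 372]);


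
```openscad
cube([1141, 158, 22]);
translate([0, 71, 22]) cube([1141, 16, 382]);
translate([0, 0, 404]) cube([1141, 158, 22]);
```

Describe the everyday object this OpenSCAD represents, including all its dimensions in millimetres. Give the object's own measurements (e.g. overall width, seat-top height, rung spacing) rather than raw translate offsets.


An I-beam lying along x, 1141 mm long. Overall section height 426 mm. Two flanges 158 mm wide (y) and 22 mm thick, one on the floor and one at the top; a web 16 mm thick runs between them, centred on the flange width.


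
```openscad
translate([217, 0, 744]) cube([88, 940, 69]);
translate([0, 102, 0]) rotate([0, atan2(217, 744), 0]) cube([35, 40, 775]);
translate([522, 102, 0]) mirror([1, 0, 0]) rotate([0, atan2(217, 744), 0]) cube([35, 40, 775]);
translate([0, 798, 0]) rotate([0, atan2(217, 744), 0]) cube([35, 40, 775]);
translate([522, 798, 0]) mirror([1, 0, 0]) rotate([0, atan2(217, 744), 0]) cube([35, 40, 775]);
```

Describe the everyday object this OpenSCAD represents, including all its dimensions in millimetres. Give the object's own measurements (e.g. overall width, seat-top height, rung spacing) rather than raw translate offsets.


A sawhorse. A 88×940×69 mm beam (x, y, z) sits on two A-frame leg pairs. Each pair is two raked legs of 35×40 mm section (40 mm along y) splaying symmetrically in x. Each leg rises 744 mm vertically over 217 mm of horizontal reach and is 775 mm long along its own axis. Every leg's outer bottom edge rests on the floor and its outer top edge meets a bottom edge of the beam — the left legs (tilting toward +x) meet the beam's −x bottom edge, the right legs (their mirror images, tilting toward −x) meet its +x bottom edge — so the leg tops tuck under the beam, the beam's underside is 744 mm above the floor, and the feet are 522 mm apart outside-to-outside with the beam centred between them. The two leg pairs are set in 102 mm from either end of the beam.


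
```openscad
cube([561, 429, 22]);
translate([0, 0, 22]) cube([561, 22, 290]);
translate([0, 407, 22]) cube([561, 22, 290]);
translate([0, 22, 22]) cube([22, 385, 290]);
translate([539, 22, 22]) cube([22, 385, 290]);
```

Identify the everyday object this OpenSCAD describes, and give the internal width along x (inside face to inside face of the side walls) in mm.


An open box. The internal width is 517 mm.

A 561×429 base slab with four walls standing on it — an open box. The base is 561 mm wide and the walls are 22 mm thick, so the internal width is 561 − 2 × 22 = 517 mm.


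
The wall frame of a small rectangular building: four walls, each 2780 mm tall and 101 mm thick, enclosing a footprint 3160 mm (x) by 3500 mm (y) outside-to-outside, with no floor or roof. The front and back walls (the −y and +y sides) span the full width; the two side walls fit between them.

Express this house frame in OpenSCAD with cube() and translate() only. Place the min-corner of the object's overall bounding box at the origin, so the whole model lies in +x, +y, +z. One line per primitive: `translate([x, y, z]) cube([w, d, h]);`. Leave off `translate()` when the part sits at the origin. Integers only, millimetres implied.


cube([3160, 101, 2780]);
translate([0, 3399, 0]) cube([3160, 101, 2780]);
translate([0, 101, 0]) cube([101, 3298, 2780]);
translate([3059, 101, 0]) cube([101, 3298, 2780]);


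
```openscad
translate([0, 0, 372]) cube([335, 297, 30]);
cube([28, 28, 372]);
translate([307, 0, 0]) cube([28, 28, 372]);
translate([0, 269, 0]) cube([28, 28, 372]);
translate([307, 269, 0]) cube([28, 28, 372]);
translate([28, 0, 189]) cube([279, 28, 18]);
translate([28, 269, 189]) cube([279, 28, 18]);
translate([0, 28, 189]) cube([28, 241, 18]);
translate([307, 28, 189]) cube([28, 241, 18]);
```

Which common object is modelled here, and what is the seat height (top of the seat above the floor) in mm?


A stool. The seat height is 402 mm.

A 335×297×30 slab at z = 372 on four corner posts — a stool. The seat top is 372 + 30 = 402 mm.


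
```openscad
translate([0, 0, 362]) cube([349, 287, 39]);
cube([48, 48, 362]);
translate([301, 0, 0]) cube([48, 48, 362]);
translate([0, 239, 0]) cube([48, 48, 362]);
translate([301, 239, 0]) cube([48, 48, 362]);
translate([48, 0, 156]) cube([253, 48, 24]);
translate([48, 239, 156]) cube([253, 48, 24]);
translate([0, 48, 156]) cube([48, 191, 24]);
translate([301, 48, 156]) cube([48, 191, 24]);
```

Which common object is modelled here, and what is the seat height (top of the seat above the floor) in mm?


A stool. The seat height is 401 mm.

A 349×287×39 slab at z = 362 on four corner posts — a stool. The seat top is 362 + 39 = 401 mm.


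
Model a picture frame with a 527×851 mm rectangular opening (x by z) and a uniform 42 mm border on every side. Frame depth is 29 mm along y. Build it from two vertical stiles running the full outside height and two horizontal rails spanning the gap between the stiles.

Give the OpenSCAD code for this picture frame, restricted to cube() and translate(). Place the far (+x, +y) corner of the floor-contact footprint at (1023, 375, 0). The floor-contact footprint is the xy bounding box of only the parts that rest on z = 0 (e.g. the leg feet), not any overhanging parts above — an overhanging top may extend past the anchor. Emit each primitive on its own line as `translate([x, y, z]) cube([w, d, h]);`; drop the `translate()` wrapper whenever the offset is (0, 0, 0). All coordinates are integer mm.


translate([412, 346, 0]) cube([42, 29, 935]);
translate([981, 346, 0]) cube([42, 29, 935]);
translate([454, 346, 0]) cube([527, 29, 42]);
translate([454, 346, 893]) cube([527, 29, 42]);
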